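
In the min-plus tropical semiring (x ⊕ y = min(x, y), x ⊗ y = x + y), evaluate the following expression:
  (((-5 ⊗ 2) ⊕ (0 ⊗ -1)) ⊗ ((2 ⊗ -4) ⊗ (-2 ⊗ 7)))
(((-5 ⊗ 2) ⊕ (0 ⊗ -1)) ⊗ ((2 ⊗ -4) ⊗ (-2 ⊗ 7))) = 0

Expand innermost to outermost. Recall ⊕ takes the minimum of its arguments and ⊗ takes their sum. Working out the expression (((-5 ⊗ 2) ⊕ (0 ⊗ -1)) ⊗ ((2 ⊗ -4) ⊗ (-2 ⊗ 7))) gives 0.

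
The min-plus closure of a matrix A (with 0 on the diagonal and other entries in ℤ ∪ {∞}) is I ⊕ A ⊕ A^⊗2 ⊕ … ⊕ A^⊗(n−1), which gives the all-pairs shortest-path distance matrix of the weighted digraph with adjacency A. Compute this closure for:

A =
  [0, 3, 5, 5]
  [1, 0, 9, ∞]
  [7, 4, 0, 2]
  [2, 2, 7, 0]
Closure =
  [0, 3, 5, 5]
  [1, 0, 6, 6]
  [4, 4, 0, 2]
  [2, 2, 7, 0]

This is the Floyd-Warshall all-pairs shortest-path computation. For each intermediate vertex k = 0, 1, …, 3, update dist[i][j] ← min(dist[i][j], dist[i][k] + dist[k][j]). The final matrix gives, for each (i, j), the minimum total weight of any directed path from i to j (possibly empty when i = j).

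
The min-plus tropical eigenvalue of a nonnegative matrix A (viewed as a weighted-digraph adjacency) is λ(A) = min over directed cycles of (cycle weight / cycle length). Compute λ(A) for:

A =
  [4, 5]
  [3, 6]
λ(A) = 4

Enumerate directed cycles and compute their means (weight / length). Sample:
  cycle 0 → 0: weight = 4, length = 1, mean = 4/1 ≈ 4.000
  cycle 1 → 1: weight = 6, length = 1, mean = 6/1 ≈ 6.000
  cycle 0 → 1 → 0: weight = 8, length = 2, mean = 8/2 ≈ 4.000
  cycle 1 → 0 → 1: weight = 8, length = 2, mean = 8/2 ≈ 4.000
Minimum mean = 4.000, attained e.g. along the cycle 0 → 0 with weight 4 and length 1. So λ(A) = 4/1 = 4.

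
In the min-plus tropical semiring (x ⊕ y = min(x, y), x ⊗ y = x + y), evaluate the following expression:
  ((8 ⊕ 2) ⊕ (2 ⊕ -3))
((8 ⊕ 2) ⊕ (2 ⊕ -3)) = -3

Expand innermost to outermost. Recall ⊕ takes the minimum of its arguments and ⊗ takes their sum. Working out the expression ((8 ⊕ 2) ⊕ (2 ⊕ -3)) gives -3.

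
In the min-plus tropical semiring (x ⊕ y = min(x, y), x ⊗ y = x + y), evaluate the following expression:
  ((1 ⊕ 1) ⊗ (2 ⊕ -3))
((1 ⊕ 1) ⊗ (2 ⊕ -3)) = -2

Expand innermost to outermost. Recall ⊕ takes the minimum of its arguments and ⊗ takes their sum. Working out the expression ((1 ⊕ 1) ⊗ (2 ⊕ -3)) gives -2.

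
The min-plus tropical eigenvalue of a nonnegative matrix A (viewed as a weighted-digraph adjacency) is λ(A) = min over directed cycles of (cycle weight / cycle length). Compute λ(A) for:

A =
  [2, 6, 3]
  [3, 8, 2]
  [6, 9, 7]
λ(A) = 2

Enumerate directed cycles and compute their means (weight / length). Sample:
  cycle 0 → 0: weight = 2, length = 1, mean = 2/1 ≈ 2.000
  cycle 1 → 1: weight = 8, length = 1, mean = 8/1 ≈ 8.000
  cycle 2 → 2: weight = 7, length = 1, mean = 7/1 ≈ 7.000
  cycle 0 → 1 → 0: weight = 9, length = 2, mean = 9/2 ≈ 4.500
  cycle 0 → 2 → 0: weight = 9, length = 2, mean = 9/2 ≈ 4.500
  cycle 1 → 0 → 1: weight = 9, length = 2, mean = 9/2 ≈ 4.500
Minimum mean = 2.000, attained e.g. along the cycle 0 → 0 with weight 2 and length 1. So λ(A) = 2/1 = 2.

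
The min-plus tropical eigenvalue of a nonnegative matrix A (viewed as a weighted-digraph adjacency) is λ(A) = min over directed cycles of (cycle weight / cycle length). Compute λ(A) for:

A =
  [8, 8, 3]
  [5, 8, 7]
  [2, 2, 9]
λ(A) = 5/2

Enumerate directed cycles and compute their means (weight / length). Sample:
  cycle 0 → 0: weight = 8, length = 1, mean = 8/1 ≈ 8.000
  cycle 1 → 1: weight = 8, length = 1, mean = 8/1 ≈ 8.000
  cycle 2 → 2: weight = 9, length = 1, mean = 9/1 ≈ 9.000
  cycle 0 → 1 → 0: weight = 13, length = 2, mean = 13/2 ≈ 6.500
  cycle 0 → 2 → 0: weight = 5, length = 2, mean = 5/2 ≈ 2.500
  cycle 1 → 0 → 1: weight = 13, length = 2, mean = 13/2 ≈ 6.500
Minimum mean = 2.500, attained e.g. along the cycle 0 → 2 → 0 with weight 5 and length 2. So λ(A) = 5/2 = 5/2.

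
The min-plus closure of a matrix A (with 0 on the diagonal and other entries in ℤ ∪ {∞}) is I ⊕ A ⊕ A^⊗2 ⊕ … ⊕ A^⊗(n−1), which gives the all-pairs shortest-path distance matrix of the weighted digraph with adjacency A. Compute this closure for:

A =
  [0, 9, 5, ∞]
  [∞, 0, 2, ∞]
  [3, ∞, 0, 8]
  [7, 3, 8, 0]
Closure =
  [0, 9, 5, 13]
  [5, 0, 2, 10]
  [3, 11, 0, 8]
  [7, 3, 5, 0]

This is the Floyd-Warshall all-pairs shortest-path computation. For each intermediate vertex k = 0, 1, …, 3, update dist[i][j] ← min(dist[i][j], dist[i][k] + dist[k][j]). The final matrix gives, for each (i, j), the minimum total weight of any directed path from i to j (possibly empty when i = j).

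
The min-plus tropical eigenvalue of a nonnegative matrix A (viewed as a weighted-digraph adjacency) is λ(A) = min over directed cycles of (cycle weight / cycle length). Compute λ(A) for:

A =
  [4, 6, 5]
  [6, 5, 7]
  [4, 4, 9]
λ(A) = 4

Enumerate directed cycles and compute their means (weight / length). Sample:
  cycle 0 → 0: weight = 4, length = 1, mean = 4/1 ≈ 4.000
  cycle 1 → 1: weight = 5, length = 1, mean = 5/1 ≈ 5.000
  cycle 2 → 2: weight = 9, length = 1, mean = 9/1 ≈ 9.000
  cycle 0 → 1 → 0: weight = 12, length = 2, mean = 12/2 ≈ 6.000
  cycle 0 → 2 → 0: weight = 9, length = 2, mean = 9/2 ≈ 4.500
  cycle 1 → 0 → 1: weight = 12, length = 2, mean = 12/2 ≈ 6.000
Minimum mean = 4.000, attained e.g. along the cycle 0 → 0 with weight 4 and length 1. So λ(A) = 4/1 = 4.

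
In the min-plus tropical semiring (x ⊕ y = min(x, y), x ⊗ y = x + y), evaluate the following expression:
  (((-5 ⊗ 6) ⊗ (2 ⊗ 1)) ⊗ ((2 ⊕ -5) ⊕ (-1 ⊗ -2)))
(((-5 ⊗ 6) ⊗ (2 ⊗ 1)) ⊗ ((2 ⊕ -5) ⊕ (-1 ⊗ -2))) = -1

Expand innermost to outermost. Recall ⊕ takes the minimum of its arguments and ⊗ takes their sum. Working out the expression (((-5 ⊗ 6) ⊗ (2 ⊗ 1)) ⊗ ((2 ⊕ -5) ⊕ (-1 ⊗ -2))) gives -1.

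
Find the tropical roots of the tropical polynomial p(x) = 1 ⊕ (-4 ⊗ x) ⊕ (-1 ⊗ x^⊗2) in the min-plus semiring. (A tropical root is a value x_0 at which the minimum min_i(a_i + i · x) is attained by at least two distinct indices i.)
Roots: {-3, 5}

Each tropical root is a break point of the lower envelope of the lines y = a_i + i · x (there are 3 lines, with slopes 0, 1, ..., 2). Only the lines that attain the minimum somewhere contribute to roots; other lines are dominated. Here the surviving (envelope) indices are i = 2, i = 1, i = 0.
Intersections between consecutive envelope lines give the roots: for adjacent envelope indices i < j the intersection is x = (a_i − a_j) / (j − i). Reading off the sorted break points: {-3, 5}.
Verification: at each break x_0, at least two indices attain the minimum of min_i(a_i + i · x_0).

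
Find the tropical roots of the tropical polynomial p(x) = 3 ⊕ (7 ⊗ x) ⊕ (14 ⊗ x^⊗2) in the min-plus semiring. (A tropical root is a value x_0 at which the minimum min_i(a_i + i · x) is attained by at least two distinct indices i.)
Roots: {-7, -4}

Each tropical root is a break point of the lower envelope of the lines y = a_i + i · x (there are 3 lines, with slopes 0, 1, ..., 2). Only the lines that attain the minimum somewhere contribute to roots; other lines are dominated. Here the surviving (envelope) indices are i = 2, i = 1, i = 0.
Intersections between consecutive envelope lines give the roots: for adjacent envelope indices i < j the intersection is x = (a_i − a_j) / (j − i). Reading off the sorted break points: {-7, -4}.
Verification: at each break x_0, at least two indices attain the minimum of min_i(a_i + i · x_0).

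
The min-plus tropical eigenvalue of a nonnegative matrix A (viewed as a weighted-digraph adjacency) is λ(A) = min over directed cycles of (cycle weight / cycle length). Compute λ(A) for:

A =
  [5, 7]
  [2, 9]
λ(A) = 9/2

Enumerate directed cycles and compute their means (weight / length). Sample:
  cycle 0 → 0: weight = 5, length = 1, mean = 5/1 ≈ 5.000
  cycle 1 → 1: weight = 9, length = 1, mean = 9/1 ≈ 9.000
  cycle 0 → 1 → 0: weight = 9, length = 2, mean = 9/2 ≈ 4.500
  cycle 1 → 0 → 1: weight = 9, length = 2, mean = 9/2 ≈ 4.500
Minimum mean = 4.500, attained e.g. along the cycle 0 → 1 → 0 with weight 9 and length 2. So λ(A) = 9/2 = 9/2.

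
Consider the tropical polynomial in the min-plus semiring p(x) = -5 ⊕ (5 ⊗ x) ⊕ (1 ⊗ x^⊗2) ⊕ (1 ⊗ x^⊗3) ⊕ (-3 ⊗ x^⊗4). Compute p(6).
p(6) = -5

A tropical monomial a ⊗ x^⊗i evaluates to a + i · x. Evaluating each term at x = 6:
  Term 0 contributes -5 + 0 · 6 = -5
  Term 1 contributes 5 + 1 · 6 = 11
  Term 2 contributes 1 + 2 · 6 = 13
  Term 3 contributes 1 + 3 · 6 = 19
  Term 4 contributes -3 + 4 · 6 = 21
p(6) = ⊕ of these = min[-5, 11, 13, 19, 21] = -5.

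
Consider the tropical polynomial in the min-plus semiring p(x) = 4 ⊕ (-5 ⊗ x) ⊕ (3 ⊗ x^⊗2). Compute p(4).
p(4) = -1

A tropical monomial a ⊗ x^⊗i evaluates to a + i · x. Evaluating each term at x = 4:
  Term 0 contributes 4 + 0 · 4 = 4
  Term 1 contributes -5 + 1 · 4 = -1
  Term 2 contributes 3 + 2 · 4 = 11
p(4) = ⊕ of these = min[4, -1, 11] = -1.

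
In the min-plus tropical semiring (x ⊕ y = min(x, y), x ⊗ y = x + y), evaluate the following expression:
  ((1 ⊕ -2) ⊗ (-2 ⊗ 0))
((1 ⊕ -2) ⊗ (-2 ⊗ 0)) = -4

Expand innermost to outermost. Recall ⊕ takes the minimum of its arguments and ⊗ takes their sum. Working out the expression ((1 ⊕ -2) ⊗ (-2 ⊗ 0)) gives -4.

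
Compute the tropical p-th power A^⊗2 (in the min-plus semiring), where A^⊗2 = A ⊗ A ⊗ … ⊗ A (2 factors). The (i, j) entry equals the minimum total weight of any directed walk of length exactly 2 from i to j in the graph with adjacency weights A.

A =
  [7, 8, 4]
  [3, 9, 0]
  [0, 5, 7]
A^⊗2 =
  [4, 9, 8]
  [0, 5, 7]
  [7, 8, 4]

Each entry (A^⊗2)_ij equals the minimum over all length-2 walks i = v_0 → v_1 → … → v_2 = j of Σ_t A[v_t][v_{t+1}]. For example, for (i, j) = (0, 2) we minimise over 3 possible intermediate vertex sequences; the minimum is 8, attained along the walk 0 → 1 → 2.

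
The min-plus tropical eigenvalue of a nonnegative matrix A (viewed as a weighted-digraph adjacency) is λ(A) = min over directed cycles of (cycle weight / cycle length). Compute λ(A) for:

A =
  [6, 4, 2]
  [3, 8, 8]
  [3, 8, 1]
λ(A) = 1

Enumerate directed cycles and compute their means (weight / length). Sample:
  cycle 0 → 0: weight = 6, length = 1, mean = 6/1 ≈ 6.000
  cycle 1 → 1: weight = 8, length = 1, mean = 8/1 ≈ 8.000
  cycle 2 → 2: weight = 1, length = 1, mean = 1/1 ≈ 1.000
  cycle 0 → 1 → 0: weight = 7, length = 2, mean = 7/2 ≈ 3.500
  cycle 0 → 2 → 0: weight = 5, length = 2, mean = 5/2 ≈ 2.500
  cycle 1 → 0 → 1: weight = 7, length = 2, mean = 7/2 ≈ 3.500
Minimum mean = 1.000, attained e.g. along the cycle 2 → 2 with weight 1 and length 1. So λ(A) = 1/1 = 1.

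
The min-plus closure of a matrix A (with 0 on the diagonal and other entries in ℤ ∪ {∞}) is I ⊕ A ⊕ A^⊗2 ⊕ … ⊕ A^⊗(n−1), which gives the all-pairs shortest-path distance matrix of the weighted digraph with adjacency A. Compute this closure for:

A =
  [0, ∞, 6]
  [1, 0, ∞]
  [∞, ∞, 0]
Closure =
  [0, ∞, 6]
  [1, 0, 7]
  [∞, ∞, 0]

This is the Floyd-Warshall all-pairs shortest-path computation. For each intermediate vertex k = 0, 1, …, 2, update dist[i][j] ← min(dist[i][j], dist[i][k] + dist[k][j]). The final matrix gives, for each (i, j), the minimum total weight of any directed path from i to j (possibly empty when i = j).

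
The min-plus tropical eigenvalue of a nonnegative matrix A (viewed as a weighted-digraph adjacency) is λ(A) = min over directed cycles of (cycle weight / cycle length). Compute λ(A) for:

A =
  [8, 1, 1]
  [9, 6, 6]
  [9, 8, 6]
λ(A) = 5

Enumerate directed cycles and compute their means (weight / length). Sample:
  cycle 0 → 0: weight = 8, length = 1, mean = 8/1 ≈ 8.000
  cycle 1 → 1: weight = 6, length = 1, mean = 6/1 ≈ 6.000
  cycle 2 → 2: weight = 6, length = 1, mean = 6/1 ≈ 6.000
  cycle 0 → 1 → 0: weight = 10, length = 2, mean = 10/2 ≈ 5.000
  cycle 0 → 2 → 0: weight = 10, length = 2, mean = 10/2 ≈ 5.000
  cycle 1 → 0 → 1: weight = 10, length = 2, mean = 10/2 ≈ 5.000
Minimum mean = 5.000, attained e.g. along the cycle 0 → 1 → 0 with weight 10 and length 2. So λ(A) = 10/2 = 5.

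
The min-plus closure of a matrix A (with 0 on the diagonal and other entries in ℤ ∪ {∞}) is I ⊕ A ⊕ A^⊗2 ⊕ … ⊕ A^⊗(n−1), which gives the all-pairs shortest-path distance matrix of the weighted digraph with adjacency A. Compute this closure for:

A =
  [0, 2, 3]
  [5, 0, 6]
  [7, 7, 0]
Closure =
  [0, 2, 3]
  [5, 0, 6]
  [7, 7, 0]

This is the Floyd-Warshall all-pairs shortest-path computation. For each intermediate vertex k = 0, 1, …, 2, update dist[i][j] ← min(dist[i][j], dist[i][k] + dist[k][j]). The final matrix gives, for each (i, j), the minimum total weight of any directed path from i to j (possibly empty when i = j).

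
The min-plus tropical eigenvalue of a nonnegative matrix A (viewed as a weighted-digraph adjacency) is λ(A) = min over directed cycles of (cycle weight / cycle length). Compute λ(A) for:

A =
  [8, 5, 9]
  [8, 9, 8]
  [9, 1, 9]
λ(A) = 9/2

Enumerate directed cycles and compute their means (weight / length). Sample:
  cycle 0 → 0: weight = 8, length = 1, mean = 8/1 ≈ 8.000
  cycle 1 → 1: weight = 9, length = 1, mean = 9/1 ≈ 9.000
  cycle 2 → 2: weight = 9, length = 1, mean = 9/1 ≈ 9.000
  cycle 0 → 1 → 0: weight = 13, length = 2, mean = 13/2 ≈ 6.500
  cycle 0 → 2 → 0: weight = 18, length = 2, mean = 18/2 ≈ 9.000
  cycle 1 → 0 → 1: weight = 13, length = 2, mean = 13/2 ≈ 6.500
Minimum mean = 4.500, attained e.g. along the cycle 1 → 2 → 1 with weight 9 and length 2. So λ(A) = 9/2 = 9/2.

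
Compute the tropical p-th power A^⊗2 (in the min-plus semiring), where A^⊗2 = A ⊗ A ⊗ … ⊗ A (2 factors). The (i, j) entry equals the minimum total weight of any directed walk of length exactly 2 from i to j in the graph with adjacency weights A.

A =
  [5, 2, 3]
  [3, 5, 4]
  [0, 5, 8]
A^⊗2 =
  [3, 7, 6]
  [4, 5, 6]
  [5, 2, 3]

Each entry (A^⊗2)_ij equals the minimum over all length-2 walks i = v_0 → v_1 → … → v_2 = j of Σ_t A[v_t][v_{t+1}]. For example, for (i, j) = (0, 2) we minimise over 3 possible intermediate vertex sequences; the minimum is 6, attained along the walk 0 → 1 → 2.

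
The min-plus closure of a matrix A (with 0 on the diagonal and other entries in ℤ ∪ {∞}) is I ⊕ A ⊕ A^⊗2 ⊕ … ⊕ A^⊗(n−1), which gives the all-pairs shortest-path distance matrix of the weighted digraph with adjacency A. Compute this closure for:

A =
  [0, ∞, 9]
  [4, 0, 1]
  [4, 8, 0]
Closure =
  [0, 17, 9]
  [4, 0, 1]
  [4, 8, 0]

This is the Floyd-Warshall all-pairs shortest-path computation. For each intermediate vertex k = 0, 1, …, 2, update dist[i][j] ← min(dist[i][j], dist[i][k] + dist[k][j]). The final matrix gives, for each (i, j), the minimum total weight of any directed path from i to j (possibly empty when i = j).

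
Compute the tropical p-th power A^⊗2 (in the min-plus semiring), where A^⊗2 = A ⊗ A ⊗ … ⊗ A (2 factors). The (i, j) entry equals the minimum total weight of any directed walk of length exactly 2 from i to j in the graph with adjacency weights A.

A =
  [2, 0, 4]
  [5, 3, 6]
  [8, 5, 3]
A^⊗2 =
  [4, 2, 6]
  [7, 5, 9]
  [10, 8, 6]

Each entry (A^⊗2)_ij equals the minimum over all length-2 walks i = v_0 → v_1 → … → v_2 = j of Σ_t A[v_t][v_{t+1}]. For example, for (i, j) = (0, 2) we minimise over 3 possible intermediate vertex sequences; the minimum is 6, attained along the walk 0 → 0 → 2.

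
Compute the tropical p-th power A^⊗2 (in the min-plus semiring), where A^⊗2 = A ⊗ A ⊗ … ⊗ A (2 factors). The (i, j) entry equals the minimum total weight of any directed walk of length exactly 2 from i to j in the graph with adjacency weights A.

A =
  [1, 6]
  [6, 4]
A^⊗2 =
  [2, 7]
  [7, 8]

Each entry (A^⊗2)_ij equals the minimum over all length-2 walks i = v_0 → v_1 → … → v_2 = j of Σ_t A[v_t][v_{t+1}]. For example, for (i, j) = (0, 1) we minimise over 2 possible intermediate vertex sequences; the minimum is 7, attained along the walk 0 → 0 → 1.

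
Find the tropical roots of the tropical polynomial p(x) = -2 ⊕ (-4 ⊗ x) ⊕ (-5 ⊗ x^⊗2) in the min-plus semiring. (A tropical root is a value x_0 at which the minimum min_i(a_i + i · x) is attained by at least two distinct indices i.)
Roots: {1, 2}

Each tropical root is a break point of the lower envelope of the lines y = a_i + i · x (there are 3 lines, with slopes 0, 1, ..., 2). Only the lines that attain the minimum somewhere contribute to roots; other lines are dominated. Here the surviving (envelope) indices are i = 2, i = 1, i = 0.
Intersections between consecutive envelope lines give the roots: for adjacent envelope indices i < j the intersection is x = (a_i − a_j) / (j − i). Reading off the sorted break points: {1, 2}.
Verification: at each break x_0, at least two indices attain the minimum of min_i(a_i + i · x_0).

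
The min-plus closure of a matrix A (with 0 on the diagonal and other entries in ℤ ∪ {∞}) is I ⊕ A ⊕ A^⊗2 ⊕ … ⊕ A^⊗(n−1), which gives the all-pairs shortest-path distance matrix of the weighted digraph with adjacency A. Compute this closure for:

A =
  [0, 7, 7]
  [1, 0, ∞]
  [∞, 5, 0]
Closure =
  [0, 7, 7]
  [1, 0, 8]
  [6, 5, 0]

This is the Floyd-Warshall all-pairs shortest-path computation. For each intermediate vertex k = 0, 1, …, 2, update dist[i][j] ← min(dist[i][j], dist[i][k] + dist[k][j]). The final matrix gives, for each (i, j), the minimum total weight of any directed path from i to j (possibly empty when i = j).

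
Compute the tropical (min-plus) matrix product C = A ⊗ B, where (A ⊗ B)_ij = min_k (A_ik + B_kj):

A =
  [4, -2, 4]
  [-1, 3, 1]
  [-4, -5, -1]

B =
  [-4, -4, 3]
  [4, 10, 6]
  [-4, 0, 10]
A ⊗ B =
  [0, 0, 4]
  [-5, -5, 2]
  [-8, -8, -1]

Apply the min-plus product entry-by-entry:
  C[0][0] = min over k of (A[0][0] + B[0][0] = 4 + -4 = 0, A[0][1] + B[1][0] = -2 + 4 = 2, A[0][2] + B[2][0] = 4 + -4 = 0) = 0 (attained at k = 0)
  C[0][1] = min over k of (A[0][0] + B[0][1] = 4 + -4 = 0, A[0][1] + B[1][1] = -2 + 10 = 8, A[0][2] + B[2][1] = 4 + 0 = 4) = 0 (attained at k = 0)
  C[0][2] = min over k of (A[0][0] + B[0][2] = 4 + 3 = 7, A[0][1] + B[1][2] = -2 + 6 = 4, A[0][2] + B[2][2] = 4 + 10 = 14) = 4 (attained at k = 1)
  C[1][0] = min over k of (A[1][0] + B[0][0] = -1 + -4 = -5, A[1][1] + B[1][0] = 3 + 4 = 7, A[1][2] + B[2][0] = 1 + -4 = -3) = -5 (attained at k = 0)
  C[1][1] = min over k of (A[1][0] + B[0][1] = -1 + -4 = -5, A[1][1] + B[1][1] = 3 + 10 = 13, A[1][2] + B[2][1] = 1 + 0 = 1) = -5 (attained at k = 0)
  C[1][2] = min over k of (A[1][0] + B[0][2] = -1 + 3 = 2, A[1][1] + B[1][2] = 3 + 6 = 9, A[1][2] + B[2][2] = 1 + 10 = 11) = 2 (attained at k = 0)
  C[2][0] = min over k of (A[2][0] + B[0][0] = -4 + -4 = -8, A[2][1] + B[1][0] = -5 + 4 = -1, A[2][2] + B[2][0] = -1 + -4 = -5) = -8 (attained at k = 0)
  C[2][1] = min over k of (A[2][0] + B[0][1] = -4 + -4 = -8, A[2][1] + B[1][1] = -5 + 10 = 5, A[2][2] + B[2][1] = -1 + 0 = -1) = -8 (attained at k = 0)
  C[2][2] = min over k of (A[2][0] + B[0][2] = -4 + 3 = -1, A[2][1] + B[1][2] = -5 + 6 = 1, A[2][2] + B[2][2] = -1 + 10 = 9) = -1 (attained at k = 0)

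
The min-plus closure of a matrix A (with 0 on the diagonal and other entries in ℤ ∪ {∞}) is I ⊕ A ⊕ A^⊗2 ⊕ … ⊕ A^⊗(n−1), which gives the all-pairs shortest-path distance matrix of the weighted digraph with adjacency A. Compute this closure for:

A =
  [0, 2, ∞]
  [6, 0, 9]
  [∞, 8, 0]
Closure =
  [0, 2, 11]
  [6, 0, 9]
  [14, 8, 0]

This is the Floyd-Warshall all-pairs shortest-path computation. For each intermediate vertex k = 0, 1, …, 2, update dist[i][j] ← min(dist[i][j], dist[i][k] + dist[k][j]). The final matrix gives, for each (i, j), the minimum total weight of any directed path from i to j (possibly empty when i = j).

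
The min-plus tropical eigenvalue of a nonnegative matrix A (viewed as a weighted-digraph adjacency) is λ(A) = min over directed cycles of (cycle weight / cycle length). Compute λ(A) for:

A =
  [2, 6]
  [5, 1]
λ(A) = 1

Enumerate directed cycles and compute their means (weight / length). Sample:
  cycle 0 → 0: weight = 2, length = 1, mean = 2/1 ≈ 2.000
  cycle 1 → 1: weight = 1, length = 1, mean = 1/1 ≈ 1.000
  cycle 0 → 1 → 0: weight = 11, length = 2, mean = 11/2 ≈ 5.500
  cycle 1 → 0 → 1: weight = 11, length = 2, mean = 11/2 ≈ 5.500
Minimum mean = 1.000, attained e.g. along the cycle 1 → 1 with weight 1 and length 1. So λ(A) = 1/1 = 1.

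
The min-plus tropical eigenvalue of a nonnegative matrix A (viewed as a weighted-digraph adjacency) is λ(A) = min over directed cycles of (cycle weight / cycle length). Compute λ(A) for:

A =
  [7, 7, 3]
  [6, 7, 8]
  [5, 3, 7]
λ(A) = 4

Enumerate directed cycles and compute their means (weight / length). Sample:
  cycle 0 → 0: weight = 7, length = 1, mean = 7/1 ≈ 7.000
  cycle 1 → 1: weight = 7, length = 1, mean = 7/1 ≈ 7.000
  cycle 2 → 2: weight = 7, length = 1, mean = 7/1 ≈ 7.000
  cycle 0 → 1 → 0: weight = 13, length = 2, mean = 13/2 ≈ 6.500
  cycle 0 → 2 → 0: weight = 8, length = 2, mean = 8/2 ≈ 4.000
  cycle 1 → 0 → 1: weight = 13, length = 2, mean = 13/2 ≈ 6.500
Minimum mean = 4.000, attained e.g. along the cycle 0 → 2 → 0 with weight 8 and length 2. So λ(A) = 8/2 = 4.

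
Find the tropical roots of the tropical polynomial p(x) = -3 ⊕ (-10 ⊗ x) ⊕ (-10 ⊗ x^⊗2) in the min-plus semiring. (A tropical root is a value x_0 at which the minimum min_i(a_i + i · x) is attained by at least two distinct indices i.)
Roots: {0, 7}

Each tropical root is a break point of the lower envelope of the lines y = a_i + i · x (there are 3 lines, with slopes 0, 1, ..., 2). Only the lines that attain the minimum somewhere contribute to roots; other lines are dominated. Here the surviving (envelope) indices are i = 2, i = 1, i = 0.
Intersections between consecutive envelope lines give the roots: for adjacent envelope indices i < j the intersection is x = (a_i − a_j) / (j − i). Reading off the sorted break points: {0, 7}.
Verification: at each break x_0, at least two indices attain the minimum of min_i(a_i + i · x_0).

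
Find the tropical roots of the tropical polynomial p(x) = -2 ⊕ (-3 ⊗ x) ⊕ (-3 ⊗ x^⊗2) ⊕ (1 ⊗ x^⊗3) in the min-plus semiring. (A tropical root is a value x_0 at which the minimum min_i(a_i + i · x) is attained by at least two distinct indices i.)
Roots: {-4, 0, 1}

Each tropical root is a break point of the lower envelope of the lines y = a_i + i · x (there are 4 lines, with slopes 0, 1, ..., 3). Only the lines that attain the minimum somewhere contribute to roots; other lines are dominated. Here the surviving (envelope) indices are i = 3, i = 2, i = 1, i = 0.
Intersections between consecutive envelope lines give the roots: for adjacent envelope indices i < j the intersection is x = (a_i − a_j) / (j − i). Reading off the sorted break points: {-4, 0, 1}.
Verification: at each break x_0, at least two indices attain the minimum of min_i(a_i + i · x_0).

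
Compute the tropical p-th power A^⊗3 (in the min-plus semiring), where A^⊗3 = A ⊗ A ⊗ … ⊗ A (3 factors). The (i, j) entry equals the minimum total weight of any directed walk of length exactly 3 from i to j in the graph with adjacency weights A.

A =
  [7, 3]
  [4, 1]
A^⊗3 =
  [8, 5]
  [6, 3]

Each entry (A^⊗3)_ij equals the minimum over all length-3 walks i = v_0 → v_1 → … → v_3 = j of Σ_t A[v_t][v_{t+1}]. For example, for (i, j) = (0, 1) we minimise over 4 possible intermediate vertex sequences; the minimum is 5, attained along the walk 0 → 1 → 1 → 1.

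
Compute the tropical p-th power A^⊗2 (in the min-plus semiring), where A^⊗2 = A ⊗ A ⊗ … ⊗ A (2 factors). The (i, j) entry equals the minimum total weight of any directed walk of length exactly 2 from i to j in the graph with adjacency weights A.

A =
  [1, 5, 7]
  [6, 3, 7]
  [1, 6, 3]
A^⊗2 =
  [2, 6, 8]
  [7, 6, 10]
  [2, 6, 6]

Each entry (A^⊗2)_ij equals the minimum over all length-2 walks i = v_0 → v_1 → … → v_2 = j of Σ_t A[v_t][v_{t+1}]. For example, for (i, j) = (0, 2) we minimise over 3 possible intermediate vertex sequences; the minimum is 8, attained along the walk 0 → 0 → 2.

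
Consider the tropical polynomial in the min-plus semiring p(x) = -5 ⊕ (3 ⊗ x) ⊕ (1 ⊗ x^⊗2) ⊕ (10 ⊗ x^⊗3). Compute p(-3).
p(-3) = -5

A tropical monomial a ⊗ x^⊗i evaluates to a + i · x. Evaluating each term at x = -3:
  Term 0 contributes -5 + 0 · -3 = -5
  Term 1 contributes 3 + 1 · -3 = 0
  Term 2 contributes 1 + 2 · -3 = -5
  Term 3 contributes 10 + 3 · -3 = 1
p(-3) = ⊕ of these = min[-5, 0, -5, 1] = -5.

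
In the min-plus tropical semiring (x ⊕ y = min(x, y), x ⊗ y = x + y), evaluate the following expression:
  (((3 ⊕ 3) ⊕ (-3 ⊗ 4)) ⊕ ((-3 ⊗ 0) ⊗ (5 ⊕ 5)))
(((3 ⊕ 3) ⊕ (-3 ⊗ 4)) ⊕ ((-3 ⊗ 0) ⊗ (5 ⊕ 5))) = 1

Expand innermost to outermost. Recall ⊕ takes the minimum of its arguments and ⊗ takes their sum. Working out the expression (((3 ⊕ 3) ⊕ (-3 ⊗ 4)) ⊕ ((-3 ⊗ 0) ⊗ (5 ⊕ 5))) gives 1.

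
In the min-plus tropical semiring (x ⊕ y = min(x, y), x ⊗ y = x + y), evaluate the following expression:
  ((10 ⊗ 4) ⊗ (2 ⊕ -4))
((10 ⊗ 4) ⊗ (2 ⊕ -4)) = 10

Expand innermost to outermost. Recall ⊕ takes the minimum of its arguments and ⊗ takes their sum. Working out the expression ((10 ⊗ 4) ⊗ (2 ⊕ -4)) gives 10.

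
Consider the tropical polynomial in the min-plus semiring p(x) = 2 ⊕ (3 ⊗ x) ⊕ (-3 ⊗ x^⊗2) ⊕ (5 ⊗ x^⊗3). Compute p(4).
p(4) = 2

A tropical monomial a ⊗ x^⊗i evaluates to a + i · x. Evaluating each term at x = 4:
  Term 0 contributes 2 + 0 · 4 = 2
  Term 1 contributes 3 + 1 · 4 = 7
  Term 2 contributes -3 + 2 · 4 = 5
  Term 3 contributes 5 + 3 · 4 = 17
p(4) = ⊕ of these = min[2, 7, 5, 17] = 2.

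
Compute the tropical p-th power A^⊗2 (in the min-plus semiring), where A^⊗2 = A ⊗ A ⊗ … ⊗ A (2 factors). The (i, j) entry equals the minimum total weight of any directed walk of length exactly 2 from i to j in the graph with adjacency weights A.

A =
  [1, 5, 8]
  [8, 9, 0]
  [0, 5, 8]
A^⊗2 =
  [2, 6, 5]
  [0, 5, 8]
  [1, 5, 5]

Each entry (A^⊗2)_ij equals the minimum over all length-2 walks i = v_0 → v_1 → … → v_2 = j of Σ_t A[v_t][v_{t+1}]. For example, for (i, j) = (0, 2) we minimise over 3 possible intermediate vertex sequences; the minimum is 5, attained along the walk 0 → 1 → 2.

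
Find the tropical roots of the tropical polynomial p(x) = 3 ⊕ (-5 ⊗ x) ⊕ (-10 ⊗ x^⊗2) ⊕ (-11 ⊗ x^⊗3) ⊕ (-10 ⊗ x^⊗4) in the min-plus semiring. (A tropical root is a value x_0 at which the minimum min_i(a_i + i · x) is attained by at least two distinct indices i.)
Roots: {-1, 1, 5, 8}

Each tropical root is a break point of the lower envelope of the lines y = a_i + i · x (there are 5 lines, with slopes 0, 1, ..., 4). Only the lines that attain the minimum somewhere contribute to roots; other lines are dominated. Here the surviving (envelope) indices are i = 4, i = 3, i = 2, i = 1, i = 0.
Intersections between consecutive envelope lines give the roots: for adjacent envelope indices i < j the intersection is x = (a_i − a_j) / (j − i). Reading off the sorted break points: {-1, 1, 5, 8}.
Verification: at each break x_0, at least two indices attain the minimum of min_i(a_i + i · x_0).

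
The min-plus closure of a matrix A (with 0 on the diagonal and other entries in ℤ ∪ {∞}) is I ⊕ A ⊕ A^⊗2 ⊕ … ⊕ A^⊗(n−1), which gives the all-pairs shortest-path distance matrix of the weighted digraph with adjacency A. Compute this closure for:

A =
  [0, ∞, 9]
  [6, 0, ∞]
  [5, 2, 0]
Closure =
  [0, 11, 9]
  [6, 0, 15]
  [5, 2, 0]

This is the Floyd-Warshall all-pairs shortest-path computation. For each intermediate vertex k = 0, 1, …, 2, update dist[i][j] ← min(dist[i][j], dist[i][k] + dist[k][j]). The final matrix gives, for each (i, j), the minimum total weight of any directed path from i to j (possibly empty when i = j).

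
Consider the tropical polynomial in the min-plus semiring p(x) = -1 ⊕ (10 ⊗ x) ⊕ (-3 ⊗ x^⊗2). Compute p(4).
p(4) = -1

A tropical monomial a ⊗ x^⊗i evaluates to a + i · x. Evaluating each term at x = 4:
  Term 0 contributes -1 + 0 · 4 = -1
  Term 1 contributes 10 + 1 · 4 = 14
  Term 2 contributes -3 + 2 · 4 = 5
p(4) = ⊕ of these = min[-1, 14, 5] = -1.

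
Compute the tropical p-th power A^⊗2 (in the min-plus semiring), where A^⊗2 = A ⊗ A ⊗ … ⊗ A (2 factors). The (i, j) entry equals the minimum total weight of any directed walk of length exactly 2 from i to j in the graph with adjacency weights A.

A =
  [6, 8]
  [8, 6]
A^⊗2 =
  [12, 14]
  [14, 12]

Each entry (A^⊗2)_ij equals the minimum over all length-2 walks i = v_0 → v_1 → … → v_2 = j of Σ_t A[v_t][v_{t+1}]. For example, for (i, j) = (0, 1) we minimise over 2 possible intermediate vertex sequences; the minimum is 14, attained along the walk 0 → 0 → 1.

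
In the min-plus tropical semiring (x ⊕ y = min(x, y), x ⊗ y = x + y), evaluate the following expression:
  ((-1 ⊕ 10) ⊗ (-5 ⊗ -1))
((-1 ⊕ 10) ⊗ (-5 ⊗ -1)) = -7

Expand innermost to outermost. Recall ⊕ takes the minimum of its arguments and ⊗ takes their sum. Working out the expression ((-1 ⊕ 10) ⊗ (-5 ⊗ -1)) gives -7.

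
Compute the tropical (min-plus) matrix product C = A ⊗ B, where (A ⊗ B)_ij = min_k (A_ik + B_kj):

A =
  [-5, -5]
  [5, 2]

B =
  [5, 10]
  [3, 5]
A ⊗ B =
  [-2, 0]
  [5, 7]

Apply the min-plus product entry-by-entry:
  C[0][0] = min over k of (A[0][0] + B[0][0] = -5 + 5 = 0, A[0][1] + B[1][0] = -5 + 3 = -2) = -2 (attained at k = 1)
  C[0][1] = min over k of (A[0][0] + B[0][1] = -5 + 10 = 5, A[0][1] + B[1][1] = -5 + 5 = 0) = 0 (attained at k = 1)
  C[1][0] = min over k of (A[1][0] + B[0][0] = 5 + 5 = 10, A[1][1] + B[1][0] = 2 + 3 = 5) = 5 (attained at k = 1)
  C[1][1] = min over k of (A[1][0] + B[0][1] = 5 + 10 = 15, A[1][1] + B[1][1] = 2 + 5 = 7) = 7 (attained at k = 1)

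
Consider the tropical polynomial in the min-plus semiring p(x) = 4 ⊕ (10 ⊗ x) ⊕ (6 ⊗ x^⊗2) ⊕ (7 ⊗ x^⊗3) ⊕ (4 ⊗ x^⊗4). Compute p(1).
p(1) = 4

A tropical monomial a ⊗ x^⊗i evaluates to a + i · x. Evaluating each term at x = 1:
  Term 0 contributes 4 + 0 · 1 = 4
  Term 1 contributes 10 + 1 · 1 = 11
  Term 2 contributes 6 + 2 · 1 = 8
  Term 3 contributes 7 + 3 · 1 = 10
  Term 4 contributes 4 + 4 · 1 = 8
p(1) = ⊕ of these = min[4, 11, 8, 10, 8] = 4.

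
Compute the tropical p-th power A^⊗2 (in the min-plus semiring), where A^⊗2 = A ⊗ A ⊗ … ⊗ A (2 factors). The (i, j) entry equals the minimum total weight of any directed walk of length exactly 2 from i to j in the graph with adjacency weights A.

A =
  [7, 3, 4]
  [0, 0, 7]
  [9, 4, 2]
A^⊗2 =
  [3, 3, 6]
  [0, 0, 4]
  [4, 4, 4]

Each entry (A^⊗2)_ij equals the minimum over all length-2 walks i = v_0 → v_1 → … → v_2 = j of Σ_t A[v_t][v_{t+1}]. For example, for (i, j) = (0, 2) we minimise over 3 possible intermediate vertex sequences; the minimum is 6, attained along the walk 0 → 2 → 2.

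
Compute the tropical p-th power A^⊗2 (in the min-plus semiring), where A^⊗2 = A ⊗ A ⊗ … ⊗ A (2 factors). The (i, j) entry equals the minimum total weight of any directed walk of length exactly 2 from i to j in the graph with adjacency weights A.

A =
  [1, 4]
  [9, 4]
A^⊗2 =
  [2, 5]
  [10, 8]

Each entry (A^⊗2)_ij equals the minimum over all length-2 walks i = v_0 → v_1 → … → v_2 = j of Σ_t A[v_t][v_{t+1}]. For example, for (i, j) = (0, 1) we minimise over 2 possible intermediate vertex sequences; the minimum is 5, attained along the walk 0 → 0 → 1.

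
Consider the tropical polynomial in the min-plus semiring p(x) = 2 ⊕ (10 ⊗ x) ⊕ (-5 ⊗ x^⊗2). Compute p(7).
p(7) = 2

A tropical monomial a ⊗ x^⊗i evaluates to a + i · x. Evaluating each term at x = 7:
  Term 0 contributes 2 + 0 · 7 = 2
  Term 1 contributes 10 + 1 · 7 = 17
  Term 2 contributes -5 + 2 · 7 = 9
p(7) = ⊕ of these = min[2, 17, 9] = 2.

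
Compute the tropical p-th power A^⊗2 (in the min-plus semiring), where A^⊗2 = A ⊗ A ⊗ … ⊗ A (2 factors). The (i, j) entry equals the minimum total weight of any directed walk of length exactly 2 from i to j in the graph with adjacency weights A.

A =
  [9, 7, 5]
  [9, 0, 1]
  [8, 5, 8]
A^⊗2 =
  [13, 7, 8]
  [9, 0, 1]
  [14, 5, 6]

Each entry (A^⊗2)_ij equals the minimum over all length-2 walks i = v_0 → v_1 → … → v_2 = j of Σ_t A[v_t][v_{t+1}]. For example, for (i, j) = (0, 2) we minimise over 3 possible intermediate vertex sequences; the minimum is 8, attained along the walk 0 → 1 → 2.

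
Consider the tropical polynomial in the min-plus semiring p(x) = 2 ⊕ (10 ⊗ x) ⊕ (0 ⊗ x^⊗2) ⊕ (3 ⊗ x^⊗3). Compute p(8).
p(8) = 2

A tropical monomial a ⊗ x^⊗i evaluates to a + i · x. Evaluating each term at x = 8:
  Term 0 contributes 2 + 0 · 8 = 2
  Term 1 contributes 10 + 1 · 8 = 18
  Term 2 contributes 0 + 2 · 8 = 16
  Term 3 contributes 3 + 3 · 8 = 27
p(8) = ⊕ of these = min[2, 18, 16, 27] = 2.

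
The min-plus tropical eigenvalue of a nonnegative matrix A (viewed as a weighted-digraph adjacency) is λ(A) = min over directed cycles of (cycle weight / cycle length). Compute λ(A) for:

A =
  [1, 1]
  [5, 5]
λ(A) = 1

Enumerate directed cycles and compute their means (weight / length). Sample:
  cycle 0 → 0: weight = 1, length = 1, mean = 1/1 ≈ 1.000
  cycle 1 → 1: weight = 5, length = 1, mean = 5/1 ≈ 5.000
  cycle 0 → 1 → 0: weight = 6, length = 2, mean = 6/2 ≈ 3.000
  cycle 1 → 0 → 1: weight = 6, length = 2, mean = 6/2 ≈ 3.000
Minimum mean = 1.000, attained e.g. along the cycle 0 → 0 with weight 1 and length 1. So λ(A) = 1/1 = 1.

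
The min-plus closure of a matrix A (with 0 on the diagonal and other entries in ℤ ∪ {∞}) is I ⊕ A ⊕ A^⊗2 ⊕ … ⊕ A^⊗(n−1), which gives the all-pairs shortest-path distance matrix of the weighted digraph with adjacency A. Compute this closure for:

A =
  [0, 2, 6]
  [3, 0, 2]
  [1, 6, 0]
Closure =
  [0, 2, 4]
  [3, 0, 2]
  [1, 3, 0]

This is the Floyd-Warshall all-pairs shortest-path computation. For each intermediate vertex k = 0, 1, …, 2, update dist[i][j] ← min(dist[i][j], dist[i][k] + dist[k][j]). The final matrix gives, for each (i, j), the minimum total weight of any directed path from i to j (possibly empty when i = j).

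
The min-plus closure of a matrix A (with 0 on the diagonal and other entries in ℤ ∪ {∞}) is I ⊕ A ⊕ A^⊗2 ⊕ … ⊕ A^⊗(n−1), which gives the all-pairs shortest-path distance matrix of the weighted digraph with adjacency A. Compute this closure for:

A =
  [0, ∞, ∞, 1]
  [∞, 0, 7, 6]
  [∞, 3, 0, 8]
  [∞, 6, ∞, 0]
Closure =
  [0, 7, 14, 1]
  [∞, 0, 7, 6]
  [∞, 3, 0, 8]
  [∞, 6, 13, 0]

This is the Floyd-Warshall all-pairs shortest-path computation. For each intermediate vertex k = 0, 1, …, 3, update dist[i][j] ← min(dist[i][j], dist[i][k] + dist[k][j]). The final matrix gives, for each (i, j), the minimum total weight of any directed path from i to j (possibly empty when i = j).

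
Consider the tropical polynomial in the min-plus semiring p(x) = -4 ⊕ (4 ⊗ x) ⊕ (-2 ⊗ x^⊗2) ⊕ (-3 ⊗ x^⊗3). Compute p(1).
p(1) = -4

A tropical monomial a ⊗ x^⊗i evaluates to a + i · x. Evaluating each term at x = 1:
  Term 0 contributes -4 + 0 · 1 = -4
  Term 1 contributes 4 + 1 · 1 = 5
  Term 2 contributes -2 + 2 · 1 = 0
  Term 3 contributes -3 + 3 · 1 = 0
p(1) = ⊕ of these = min[-4, 5, 0, 0] = -4.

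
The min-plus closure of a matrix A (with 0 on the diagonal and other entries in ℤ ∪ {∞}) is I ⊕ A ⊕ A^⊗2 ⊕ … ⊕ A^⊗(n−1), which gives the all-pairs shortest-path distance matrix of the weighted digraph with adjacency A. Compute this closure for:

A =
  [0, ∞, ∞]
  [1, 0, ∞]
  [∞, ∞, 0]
Closure =
  [0, ∞, ∞]
  [1, 0, ∞]
  [∞, ∞, 0]

This is the Floyd-Warshall all-pairs shortest-path computation. For each intermediate vertex k = 0, 1, …, 2, update dist[i][j] ← min(dist[i][j], dist[i][k] + dist[k][j]). The final matrix gives, for each (i, j), the minimum total weight of any directed path from i to j (possibly empty when i = j).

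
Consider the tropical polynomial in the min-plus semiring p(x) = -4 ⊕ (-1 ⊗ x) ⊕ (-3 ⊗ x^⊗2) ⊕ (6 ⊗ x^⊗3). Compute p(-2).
p(-2) = -7

A tropical monomial a ⊗ x^⊗i evaluates to a + i · x. Evaluating each term at x = -2:
  Term 0 contributes -4 + 0 · -2 = -4
  Term 1 contributes -1 + 1 · -2 = -3
  Term 2 contributes -3 + 2 · -2 = -7
  Term 3 contributes 6 + 3 · -2 = 0
p(-2) = ⊕ of these = min[-4, -3, -7, 0] = -7.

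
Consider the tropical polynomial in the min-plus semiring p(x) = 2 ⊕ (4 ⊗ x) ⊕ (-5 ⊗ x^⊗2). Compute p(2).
p(2) = -1

A tropical monomial a ⊗ x^⊗i evaluates to a + i · x. Evaluating each term at x = 2:
  Term 0 contributes 2 + 0 · 2 = 2
  Term 1 contributes 4 + 1 · 2 = 6
  Term 2 contributes -5 + 2 · 2 = -1
p(2) = ⊕ of these = min[2, 6, -1] = -1.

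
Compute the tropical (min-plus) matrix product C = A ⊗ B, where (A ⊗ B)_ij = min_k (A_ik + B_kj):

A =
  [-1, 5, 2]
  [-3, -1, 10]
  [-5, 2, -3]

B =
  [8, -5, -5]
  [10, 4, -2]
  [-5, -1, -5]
A ⊗ B =
  [-3, -6, -6]
  [5, -8, -8]
  [-8, -10, -10]

Apply the min-plus product entry-by-entry:
  C[0][0] = min over k of (A[0][0] + B[0][0] = -1 + 8 = 7, A[0][1] + B[1][0] = 5 + 10 = 15, A[0][2] + B[2][0] = 2 + -5 = -3) = -3 (attained at k = 2)
  C[0][1] = min over k of (A[0][0] + B[0][1] = -1 + -5 = -6, A[0][1] + B[1][1] = 5 + 4 = 9, A[0][2] + B[2][1] = 2 + -1 = 1) = -6 (attained at k = 0)
  C[0][2] = min over k of (A[0][0] + B[0][2] = -1 + -5 = -6, A[0][1] + B[1][2] = 5 + -2 = 3, A[0][2] + B[2][2] = 2 + -5 = -3) = -6 (attained at k = 0)
  C[1][0] = min over k of (A[1][0] + B[0][0] = -3 + 8 = 5, A[1][1] + B[1][0] = -1 + 10 = 9, A[1][2] + B[2][0] = 10 + -5 = 5) = 5 (attained at k = 0)
  C[1][1] = min over k of (A[1][0] + B[0][1] = -3 + -5 = -8, A[1][1] + B[1][1] = -1 + 4 = 3, A[1][2] + B[2][1] = 10 + -1 = 9) = -8 (attained at k = 0)
  C[1][2] = min over k of (A[1][0] + B[0][2] = -3 + -5 = -8, A[1][1] + B[1][2] = -1 + -2 = -3, A[1][2] + B[2][2] = 10 + -5 = 5) = -8 (attained at k = 0)
  C[2][0] = min over k of (A[2][0] + B[0][0] = -5 + 8 = 3, A[2][1] + B[1][0] = 2 + 10 = 12, A[2][2] + B[2][0] = -3 + -5 = -8) = -8 (attained at k = 2)
  C[2][1] = min over k of (A[2][0] + B[0][1] = -5 + -5 = -10, A[2][1] + B[1][1] = 2 + 4 = 6, A[2][2] + B[2][1] = -3 + -1 = -4) = -10 (attained at k = 0)
  C[2][2] = min over k of (A[2][0] + B[0][2] = -5 + -5 = -10, A[2][1] + B[1][2] = 2 + -2 = 0, A[2][2] + B[2][2] = -3 + -5 = -8) = -10 (attained at k = 0)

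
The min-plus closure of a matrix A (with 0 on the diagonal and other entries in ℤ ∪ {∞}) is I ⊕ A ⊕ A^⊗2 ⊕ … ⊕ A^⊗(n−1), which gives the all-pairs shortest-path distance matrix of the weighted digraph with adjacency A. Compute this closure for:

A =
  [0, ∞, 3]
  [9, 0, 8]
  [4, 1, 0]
Closure =
  [0, 4, 3]
  [9, 0, 8]
  [4, 1, 0]

This is the Floyd-Warshall all-pairs shortest-path computation. For each intermediate vertex k = 0, 1, …, 2, update dist[i][j] ← min(dist[i][j], dist[i][k] + dist[k][j]). The final matrix gives, for each (i, j), the minimum total weight of any directed path from i to j (possibly empty when i = j).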